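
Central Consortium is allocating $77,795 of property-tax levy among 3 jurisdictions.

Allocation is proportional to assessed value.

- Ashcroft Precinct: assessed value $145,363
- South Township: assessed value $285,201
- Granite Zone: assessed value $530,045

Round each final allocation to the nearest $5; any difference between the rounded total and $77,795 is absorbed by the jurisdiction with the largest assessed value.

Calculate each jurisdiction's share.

Assessed value total: 960,609.
Raw shares: Ashcroft Precinct 145,363/960,609 × $77,795 = 11,772.23; South Township 285,201/960,609 × $77,795 = 23,097.03; Granite Zone 530,045/960,609 × $77,795 = 42,925.74.
Rounded to nearest $5: Ashcroft Precinct $11,770; South Township $23,095; Granite Zone $42,925. Sum = $77,790.
Difference $77,795 − $77,790 = +$5 applied to largest assessed value (Granite Zone): Granite Zone becomes $42,930.

Ashcroft Precinct: $11,770 | South Township: $23,095 | Granite Zone: $42,930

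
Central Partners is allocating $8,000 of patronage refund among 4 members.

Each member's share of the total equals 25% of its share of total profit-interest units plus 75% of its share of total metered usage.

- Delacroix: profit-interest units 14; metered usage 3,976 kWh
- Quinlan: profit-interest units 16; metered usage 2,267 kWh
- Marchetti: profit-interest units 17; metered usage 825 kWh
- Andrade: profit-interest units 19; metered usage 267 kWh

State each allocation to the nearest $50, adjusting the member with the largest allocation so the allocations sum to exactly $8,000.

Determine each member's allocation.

Delacroix: $3,650 | Quinlan: $2,350 | Marchetti: $1,200 | Andrade: $800

Totals — profit-interest units 66, metered usage 7,335.
Combined weights (25% profit-interest units + 75% metered usage): Delacroix 0.4596; Quinlan 0.2924; Marchetti 0.1487; Andrade 0.0993.
Proportional shares: Delacroix 3,676.59; Quinlan 2,339.25; Marchetti 1,190.00; Andrade 794.16.
At nearest $50: Delacroix $3,700; Quinlan $2,350; Marchetti $1,200; Andrade $800. Sum = $8,050.
Difference $8,000 − $8,050 = −$50 applied to largest allocation (Delacroix): Delacroix becomes $3,650.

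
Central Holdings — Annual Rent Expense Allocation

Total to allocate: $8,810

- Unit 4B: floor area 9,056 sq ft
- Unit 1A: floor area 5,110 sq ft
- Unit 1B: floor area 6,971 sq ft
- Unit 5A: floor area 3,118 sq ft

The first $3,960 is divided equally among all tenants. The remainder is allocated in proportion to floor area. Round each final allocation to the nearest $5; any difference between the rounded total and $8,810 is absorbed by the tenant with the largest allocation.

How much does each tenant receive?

Equal tier: $3,960 ÷ 4 = $990 apiece.
Remainder $4,850 by floor area (total 24,255): Unit 4B 1,810.83 → $1,810; Unit 1A 1,021.79 → $1,020; Unit 1B 1,393.91 → $1,395; Unit 5A 623.47 → $625.
Totals: Unit 4B $990 + $1,810 = $2,800; Unit 1A $990 + $1,020 = $2,010; Unit 1B $990 + $1,395 = $2,385; Unit 5A $990 + $625 = $1,615.

Unit 4B: $2,800 · Unit 1A: $2,010 · Unit 1B: $2,385 · Unit 5A: $1,615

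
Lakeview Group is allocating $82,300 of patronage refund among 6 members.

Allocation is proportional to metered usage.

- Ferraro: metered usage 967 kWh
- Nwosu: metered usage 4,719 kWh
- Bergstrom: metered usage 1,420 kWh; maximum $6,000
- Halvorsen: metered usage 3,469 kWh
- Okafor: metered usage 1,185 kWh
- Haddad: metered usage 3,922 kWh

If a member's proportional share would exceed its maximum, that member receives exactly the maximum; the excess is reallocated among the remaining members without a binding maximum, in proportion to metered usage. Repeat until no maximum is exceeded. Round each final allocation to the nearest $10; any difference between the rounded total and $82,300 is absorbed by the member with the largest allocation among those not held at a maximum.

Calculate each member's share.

Ferraro: $5,170 · Nwosu: $25,250 · Bergstrom: $6,000 · Halvorsen: $18,560 · Okafor: $6,340 · Haddad: $20,980

Combined metered usage = 15,682.
Proportional shares (ignoring caps): Ferraro 5,074.87; Nwosu 24,765.57; Bergstrom 7,452.24; Halvorsen 18,205.50; Okafor 6,218.95; Haddad 20,582.87.
Cap binds for Bergstrom ($6,000); remaining pool $76,300 reallocated over remaining metered usage 14,262.
Shares after redistribution: Ferraro 5,173.33 → $5,170; Nwosu 25,246.09 → $25,250; Halvorsen 18,558.74 → $18,560; Okafor 6,339.61 → $6,340; Haddad 20,982.23 → $20,980.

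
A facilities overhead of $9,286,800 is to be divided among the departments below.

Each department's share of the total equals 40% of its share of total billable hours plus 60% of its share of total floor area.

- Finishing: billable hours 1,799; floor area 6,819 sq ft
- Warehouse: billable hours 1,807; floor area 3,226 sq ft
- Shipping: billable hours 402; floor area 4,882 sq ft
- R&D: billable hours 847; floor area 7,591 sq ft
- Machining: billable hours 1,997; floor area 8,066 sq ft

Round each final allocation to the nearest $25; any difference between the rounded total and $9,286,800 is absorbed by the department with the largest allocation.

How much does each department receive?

Finishing: $2,217,650; Warehouse: $1,567,375; Shipping: $1,107,375; R&D: $1,842,200; Machining: $2,552,200

Billable hours total 6,852; floor area total 30,584.
Composite weights (40% billable hours + 60% floor area): Finishing 0.2388; Warehouse 0.1688; Shipping 0.1192; R&D 0.1984; Machining 0.2748.
Unrounded shares: Finishing 2,217,653.13; Warehouse 1,567,383.78; Shipping 1,107,387.47; R&D 1,842,189.29; Machining 2,552,186.33.
At nearest $25: Finishing $2,217,650; Warehouse $1,567,375; Shipping $1,107,375; R&D $1,842,200; Machining $2,552,175. Sum = $9,286,775.
Difference $9,286,800 − $9,286,775 = +$25 applied to largest allocation (Machining): Machining becomes $2,552,200.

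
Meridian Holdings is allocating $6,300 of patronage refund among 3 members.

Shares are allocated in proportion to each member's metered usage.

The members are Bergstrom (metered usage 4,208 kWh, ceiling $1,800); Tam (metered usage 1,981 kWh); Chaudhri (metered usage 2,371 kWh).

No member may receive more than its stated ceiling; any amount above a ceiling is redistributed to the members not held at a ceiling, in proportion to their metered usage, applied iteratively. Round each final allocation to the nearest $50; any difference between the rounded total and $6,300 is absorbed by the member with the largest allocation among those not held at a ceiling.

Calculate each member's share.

Bergstrom: $1,800 | Tam: $2,050 | Chaudhri: $2,450

Total metered usage = 8,560.
Unconstrained shares: Bergstrom 3,097.01; Tam 1,457.98; Chaudhri 1,745.01.
Cap binds for Bergstrom ($1,800); remaining pool $4,500 reallocated over remaining metered usage 4,352.
Shares after redistribution: Tam 2,048.37 → $2,050; Chaudhri 2,451.63 → $2,450.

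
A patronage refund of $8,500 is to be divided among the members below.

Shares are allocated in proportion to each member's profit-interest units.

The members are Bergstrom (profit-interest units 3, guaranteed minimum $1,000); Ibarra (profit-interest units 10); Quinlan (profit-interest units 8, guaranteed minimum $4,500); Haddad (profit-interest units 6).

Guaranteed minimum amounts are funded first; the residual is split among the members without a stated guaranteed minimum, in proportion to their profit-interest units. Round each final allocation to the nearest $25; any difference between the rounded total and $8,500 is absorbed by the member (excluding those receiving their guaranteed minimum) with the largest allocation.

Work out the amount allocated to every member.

Fund the minimums — Bergstrom $1,000; Quinlan $4,500. Balance $3,000.
Balance split over remaining profit-interest units 16: Ibarra 1,875.00 → $1,875; Haddad 1,125.00 → $1,125.

Bergstrom: $1,000 | Ibarra: $1,875 | Quinlan: $4,500 | Haddad: $1,125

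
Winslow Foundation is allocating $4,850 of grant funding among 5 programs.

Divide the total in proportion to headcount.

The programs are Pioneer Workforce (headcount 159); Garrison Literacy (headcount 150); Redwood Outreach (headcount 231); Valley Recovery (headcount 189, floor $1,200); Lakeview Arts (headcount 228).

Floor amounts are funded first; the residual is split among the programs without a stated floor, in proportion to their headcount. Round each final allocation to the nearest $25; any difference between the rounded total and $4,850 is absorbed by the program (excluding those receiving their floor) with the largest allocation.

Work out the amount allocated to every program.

Pioneer Workforce: $750; Garrison Literacy: $725; Redwood Outreach: $1,100; Valley Recovery: $1,200; Lakeview Arts: $1,075

Minimums first: Valley Recovery $1,200. Remaining pool $3,650.
Remaining pool split over remaining headcount 768: Pioneer Workforce 755.66 → $750; Garrison Literacy 712.89 → $725; Redwood Outreach 1,097.85 → $1,100; Lakeview Arts 1,083.59 → $1,075.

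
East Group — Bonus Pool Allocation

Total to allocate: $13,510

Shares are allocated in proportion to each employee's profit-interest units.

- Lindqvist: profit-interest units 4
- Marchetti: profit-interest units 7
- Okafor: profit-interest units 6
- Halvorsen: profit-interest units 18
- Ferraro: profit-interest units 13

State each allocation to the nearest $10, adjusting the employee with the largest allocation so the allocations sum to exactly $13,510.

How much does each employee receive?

Lindqvist: $1,130 | Marchetti: $1,970 | Okafor: $1,690 | Halvorsen: $5,060 | Ferraro: $3,660

Total profit-interest units = 48.
Raw shares: Lindqvist 4/48 × $13,510 = 1,125.83; Marchetti 7/48 × $13,510 = 1,970.21; Okafor 6/48 × $13,510 = 1,688.75; Halvorsen 18/48 × $13,510 = 5,066.25; Ferraro 13/48 × $13,510 = 3,658.96.
At nearest $10: Lindqvist $1,130; Marchetti $1,970; Okafor $1,690; Halvorsen $5,070; Ferraro $3,660. Sum = $13,520.
Difference $13,510 − $13,520 = −$10 applied to largest allocation (Halvorsen): Halvorsen becomes $5,060.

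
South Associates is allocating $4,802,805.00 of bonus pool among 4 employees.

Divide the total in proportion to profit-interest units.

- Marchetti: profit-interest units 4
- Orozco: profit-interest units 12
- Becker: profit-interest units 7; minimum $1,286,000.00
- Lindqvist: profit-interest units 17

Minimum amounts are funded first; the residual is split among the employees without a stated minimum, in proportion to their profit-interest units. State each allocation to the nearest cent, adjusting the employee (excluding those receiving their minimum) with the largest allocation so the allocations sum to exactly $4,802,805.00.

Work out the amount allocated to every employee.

Minimums first: Becker $1,286,000.00. Residual $3,516,805.00.
Residual split over remaining profit-interest units 33: Marchetti 426,279.3939 → $426,279.39; Orozco 1,278,838.1818 → $1,278,838.18; Lindqvist 1,811,687.4242 → $1,811,687.42.
Rounding difference +$0.01 applied to Lindqvist → $1,811,687.43.

Marchetti: $426,279.39; Orozco: $1,278,838.18; Becker: $1,286,000.00; Lindqvist: $1,811,687.43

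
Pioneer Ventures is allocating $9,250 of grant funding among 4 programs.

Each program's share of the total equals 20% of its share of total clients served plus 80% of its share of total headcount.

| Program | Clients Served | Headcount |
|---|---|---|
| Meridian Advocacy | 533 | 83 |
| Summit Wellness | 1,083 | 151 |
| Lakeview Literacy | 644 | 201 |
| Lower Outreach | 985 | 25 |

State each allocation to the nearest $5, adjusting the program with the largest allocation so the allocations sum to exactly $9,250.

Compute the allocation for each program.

Totals — clients served 3,245, headcount 460.
Blended shares (20% clients served + 80% headcount): Meridian Advocacy 0.1772; Summit Wellness 0.3294; Lakeview Literacy 0.3893; Lower Outreach 0.1042.
Raw shares: Meridian Advocacy 1,639.08; Summit Wellness 3,046.56; Lakeview Literacy 3,600.63; Lower Outreach 963.73.
At nearest $5: Meridian Advocacy $1,640; Summit Wellness $3,045; Lakeview Literacy $3,600; Lower Outreach $965. Sum = $9,250.
Rounded total matches; no reconciliation needed.

Meridian Advocacy: $1,640 · Summit Wellness: $3,045 · Lakeview Literacy: $3,600 · Lower Outreach: $965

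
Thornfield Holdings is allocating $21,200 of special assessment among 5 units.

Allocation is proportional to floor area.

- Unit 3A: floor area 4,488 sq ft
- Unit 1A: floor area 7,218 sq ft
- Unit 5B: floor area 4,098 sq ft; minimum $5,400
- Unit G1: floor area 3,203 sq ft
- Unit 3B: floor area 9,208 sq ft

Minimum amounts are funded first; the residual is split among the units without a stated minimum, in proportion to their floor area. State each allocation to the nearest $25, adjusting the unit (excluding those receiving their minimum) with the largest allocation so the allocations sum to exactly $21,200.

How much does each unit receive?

Guaranteed amounts: Unit 5B $5,400. Balance $15,800.
Balance split over remaining floor area 24,117: Unit 3A 2,940.27 → $2,950; Unit 1A 4,728.80 → $4,725; Unit G1 2,098.41 → $2,100; Unit 3B 6,032.52 → $6,025.

Unit 3A: $2,950 | Unit 1A: $4,725 | Unit 5B: $5,400 | Unit G1: $2,100 | Unit 3B: $6,025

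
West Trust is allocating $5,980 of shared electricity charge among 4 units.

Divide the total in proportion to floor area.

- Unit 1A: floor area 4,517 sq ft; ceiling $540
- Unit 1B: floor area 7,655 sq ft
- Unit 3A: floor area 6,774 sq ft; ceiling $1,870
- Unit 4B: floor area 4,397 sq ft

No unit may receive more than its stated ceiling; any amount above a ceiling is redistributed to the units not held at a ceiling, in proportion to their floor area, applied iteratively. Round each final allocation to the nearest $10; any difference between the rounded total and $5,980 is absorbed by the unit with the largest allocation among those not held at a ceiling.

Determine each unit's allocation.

Unit 1A: $540 | Unit 1B: $2,270 | Unit 3A: $1,870 | Unit 4B: $1,300

Combined floor area = 23,343.
Proportional shares (ignoring caps): Unit 1A 1,157.16; Unit 1B 1,961.05; Unit 3A 1,735.36; Unit 4B 1,126.42.
Capped: Unit 1A ($540); balance $5,440 reallocated over remaining floor area 18,826.
Capped: Unit 3A ($1,870); balance $3,570 reallocated over remaining floor area 12,052.
Redistributed shares: Unit 1B 2,267.54 → $2,270; Unit 4B 1,302.46 → $1,300.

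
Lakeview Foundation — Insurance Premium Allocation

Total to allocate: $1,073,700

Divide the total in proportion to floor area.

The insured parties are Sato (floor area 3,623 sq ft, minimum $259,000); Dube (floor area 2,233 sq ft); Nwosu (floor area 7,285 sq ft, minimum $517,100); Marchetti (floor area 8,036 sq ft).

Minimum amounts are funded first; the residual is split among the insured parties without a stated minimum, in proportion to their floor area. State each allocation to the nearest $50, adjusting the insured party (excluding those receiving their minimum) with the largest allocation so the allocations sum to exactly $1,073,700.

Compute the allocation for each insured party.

Sato: $259,000 · Dube: $64,700 · Nwosu: $517,100 · Marchetti: $232,900

Guaranteed amounts: Sato $259,000; Nwosu $517,100. Remaining pool $297,600.
Remaining pool split over remaining floor area 10,269: Dube 64,713.29 → $64,700; Marchetti 232,886.71 → $232,900.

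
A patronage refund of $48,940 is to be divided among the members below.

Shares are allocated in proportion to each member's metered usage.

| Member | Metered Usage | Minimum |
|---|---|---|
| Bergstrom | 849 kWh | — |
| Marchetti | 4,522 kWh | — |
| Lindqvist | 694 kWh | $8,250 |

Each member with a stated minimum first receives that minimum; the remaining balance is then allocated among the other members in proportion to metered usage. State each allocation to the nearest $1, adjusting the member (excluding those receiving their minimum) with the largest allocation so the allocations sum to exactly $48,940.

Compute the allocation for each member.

Fund the minimums — Lindqvist $8,250. Residual $40,690.
Residual split over remaining metered usage 5,371: Bergstrom 6,431.91 → $6,432; Marchetti 34,258.09 → $34,258.

Bergstrom: $6,432 · Marchetti: $34,258 · Lindqvist: $8,250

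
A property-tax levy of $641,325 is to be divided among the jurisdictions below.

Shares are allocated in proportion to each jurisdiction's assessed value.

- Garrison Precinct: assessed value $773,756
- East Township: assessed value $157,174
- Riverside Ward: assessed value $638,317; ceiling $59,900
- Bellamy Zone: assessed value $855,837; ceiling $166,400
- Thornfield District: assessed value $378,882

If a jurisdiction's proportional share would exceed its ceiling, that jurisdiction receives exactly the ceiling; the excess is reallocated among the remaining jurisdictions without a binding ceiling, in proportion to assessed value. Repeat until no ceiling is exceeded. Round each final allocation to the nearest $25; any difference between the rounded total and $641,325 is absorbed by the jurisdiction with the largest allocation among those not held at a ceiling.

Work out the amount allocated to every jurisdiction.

Garrison Precinct: $245,175 | East Township: $49,800 | Riverside Ward: $59,900 | Bellamy Zone: $166,400 | Thornfield District: $120,050

Combined assessed value = 2,803,966.
Unconstrained shares: Garrison Precinct 176,974.00; East Township 35,948.94; Riverside Ward 145,996.30; Bellamy Zone 195,747.62; Thornfield District 86,658.15.
Held at cap: Riverside Ward ($59,900), Bellamy Zone ($166,400); balance $415,025 reallocated over remaining assessed value 1,309,812.
Shares after redistribution: Garrison Precinct 245,171.13 → $245,175; East Township 49,801.91 → $49,800; Thornfield District 120,051.96 → $120,050.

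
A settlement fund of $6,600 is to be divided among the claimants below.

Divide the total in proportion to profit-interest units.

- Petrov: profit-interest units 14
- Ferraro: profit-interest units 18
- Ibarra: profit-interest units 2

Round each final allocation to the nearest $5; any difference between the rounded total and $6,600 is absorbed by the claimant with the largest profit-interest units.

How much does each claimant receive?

Petrov: $2,720 | Ferraro: $3,490 | Ibarra: $390

Profit-interest units total: 34.
Pro-rata amounts: Petrov 14/34 × $6,600 = 2,717.65; Ferraro 18/34 × $6,600 = 3,494.12; Ibarra 2/34 × $6,600 = 388.24.
After rounding ($5): Petrov $2,720; Ferraro $3,495; Ibarra $390. Sum = $6,605.
Difference $6,600 − $6,605 = −$5 applied to largest profit-interest units (Ferraro): Ferraro becomes $3,490.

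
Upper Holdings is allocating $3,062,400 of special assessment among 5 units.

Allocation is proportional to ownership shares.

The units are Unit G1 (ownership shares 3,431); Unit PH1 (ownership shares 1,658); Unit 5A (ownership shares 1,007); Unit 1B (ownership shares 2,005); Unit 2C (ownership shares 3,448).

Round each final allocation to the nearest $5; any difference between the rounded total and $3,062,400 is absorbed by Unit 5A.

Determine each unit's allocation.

Unit G1: $909,785 · Unit PH1: $439,645 · Unit 5A: $267,025 · Unit 1B: $531,655 · Unit 2C: $914,290

Sum of ownership shares: 11,549.
Pro-rata amounts: Unit G1 3,431/11,549 × $3,062,400 = 909,783.91; Unit PH1 1,658/11,549 × $3,062,400 = 439,644.92; Unit 5A 1,007/11,549 × $3,062,400 = 267,021.98; Unit 1B 2,005/11,549 × $3,062,400 = 531,657.46; Unit 2C 3,448/11,549 × $3,062,400 = 914,291.73.
Rounded to nearest $5: Unit G1 $909,785; Unit PH1 $439,645; Unit 5A $267,020; Unit 1B $531,655; Unit 2C $914,290. Sum = $3,062,395.
Difference $3,062,400 − $3,062,395 = +$5 applied to Unit 5A: Unit 5A becomes $267,025.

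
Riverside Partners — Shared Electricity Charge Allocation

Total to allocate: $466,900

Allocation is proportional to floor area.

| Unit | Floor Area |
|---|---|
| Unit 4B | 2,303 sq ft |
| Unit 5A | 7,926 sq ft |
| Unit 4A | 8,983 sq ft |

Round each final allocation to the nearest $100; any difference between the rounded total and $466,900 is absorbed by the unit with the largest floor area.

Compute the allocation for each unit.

Unit 4B: $56,000 · Unit 5A: $192,600 · Unit 4A: $218,300

Floor area total: 2,303 + 7,926 + 8,983 = 19,212.
Unrounded shares: Unit 4B 55,968.70; Unit 5A 192,621.77; Unit 4A 218,309.53.
After rounding ($100): Unit 4B $56,000; Unit 5A $192,600; Unit 4A $218,300. Sum = $466,900.
Rounded total matches; no reconciliation needed.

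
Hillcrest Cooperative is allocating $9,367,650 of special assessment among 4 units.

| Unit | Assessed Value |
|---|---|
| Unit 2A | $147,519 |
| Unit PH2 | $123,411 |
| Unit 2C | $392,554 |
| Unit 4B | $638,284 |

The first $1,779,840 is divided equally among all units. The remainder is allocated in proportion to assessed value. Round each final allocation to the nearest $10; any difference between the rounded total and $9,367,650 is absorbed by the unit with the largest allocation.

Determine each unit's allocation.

$1,779,840 shared equally gives $444,960 per unit.
Remainder $7,587,810 by assessed value (total 1,301,768): Unit 2A 859,866.08 → $859,870; Unit PH2 719,344.17 → $719,340; Unit 2C 2,288,138.26 → $2,288,140; Unit 4B 3,720,461.49 → $3,720,460.
Totals: Unit 2A $444,960 + $859,870 = $1,304,830; Unit PH2 $444,960 + $719,340 = $1,164,300; Unit 2C $444,960 + $2,288,140 = $2,733,100; Unit 4B $444,960 + $3,720,460 = $4,165,420.

Unit 2A: $1,304,830 | Unit PH2: $1,164,300 | Unit 2C: $2,733,100 | Unit 4B: $4,165,420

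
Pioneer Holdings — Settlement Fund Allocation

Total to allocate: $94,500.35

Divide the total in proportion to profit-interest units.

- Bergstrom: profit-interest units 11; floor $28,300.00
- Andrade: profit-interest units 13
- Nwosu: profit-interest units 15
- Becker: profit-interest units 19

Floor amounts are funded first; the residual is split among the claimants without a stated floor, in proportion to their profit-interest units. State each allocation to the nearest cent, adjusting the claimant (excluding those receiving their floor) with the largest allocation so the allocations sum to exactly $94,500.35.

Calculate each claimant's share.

Fund the minimums — Bergstrom $28,300.00. Remaining pool $66,200.35.
Remaining pool split over remaining profit-interest units 47: Andrade 18,310.7351 → $18,310.74; Nwosu 21,127.7713 → $21,127.77; Becker 26,761.8436 → $26,761.84.

Bergstrom: $28,300.00 · Andrade: $18,310.74 · Nwosu: $21,127.77 · Becker: $26,761.84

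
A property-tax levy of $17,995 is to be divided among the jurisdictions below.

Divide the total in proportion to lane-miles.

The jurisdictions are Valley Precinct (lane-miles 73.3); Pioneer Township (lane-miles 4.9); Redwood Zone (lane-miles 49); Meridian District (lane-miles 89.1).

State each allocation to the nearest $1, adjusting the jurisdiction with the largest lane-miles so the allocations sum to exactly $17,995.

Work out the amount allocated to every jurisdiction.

Valley Precinct: $6,098; Pioneer Township: $408; Redwood Zone: $4,077; Meridian District: $7,412

Combined lane-miles = 216.3.
Unrounded shares: Valley Precinct 73.3/216.3 × $17,995 = 6,098.17; Pioneer Township 4.9/216.3 × $17,995 = 407.65; Redwood Zone 49/216.3 × $17,995 = 4,076.54; Meridian District 89.1/216.3 × $17,995 = 7,412.64.
Rounded to nearest $1: Valley Precinct $6,098; Pioneer Township $408; Redwood Zone $4,077; Meridian District $7,413. Sum = $17,996.
Difference $17,995 − $17,996 = −$1 applied to largest lane-miles (Meridian District): Meridian District becomes $7,412.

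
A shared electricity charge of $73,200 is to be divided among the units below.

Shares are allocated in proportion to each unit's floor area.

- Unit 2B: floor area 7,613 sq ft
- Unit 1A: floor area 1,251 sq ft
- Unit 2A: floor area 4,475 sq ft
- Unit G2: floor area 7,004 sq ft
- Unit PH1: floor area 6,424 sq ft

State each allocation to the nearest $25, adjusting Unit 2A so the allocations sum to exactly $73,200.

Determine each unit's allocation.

Unit 2B: $20,825 · Unit 1A: $3,425 · Unit 2A: $12,225 · Unit G2: $19,150 · Unit PH1: $17,575

Floor area total: 26,767.
Raw shares: Unit 2B 7,613/26,767 × $73,200 = 20,819.35; Unit 1A 1,251/26,767 × $73,200 = 3,421.12; Unit 2A 4,475/26,767 × $73,200 = 12,237.83; Unit G2 7,004/26,767 × $73,200 = 19,153.91; Unit PH1 6,424/26,767 × $73,200 = 17,567.78.
At nearest $25: Unit 2B $20,825; Unit 1A $3,425; Unit 2A $12,250; Unit G2 $19,150; Unit PH1 $17,575. Sum = $73,225.
Difference $73,200 − $73,225 = −$25 applied to Unit 2A: Unit 2A becomes $12,225.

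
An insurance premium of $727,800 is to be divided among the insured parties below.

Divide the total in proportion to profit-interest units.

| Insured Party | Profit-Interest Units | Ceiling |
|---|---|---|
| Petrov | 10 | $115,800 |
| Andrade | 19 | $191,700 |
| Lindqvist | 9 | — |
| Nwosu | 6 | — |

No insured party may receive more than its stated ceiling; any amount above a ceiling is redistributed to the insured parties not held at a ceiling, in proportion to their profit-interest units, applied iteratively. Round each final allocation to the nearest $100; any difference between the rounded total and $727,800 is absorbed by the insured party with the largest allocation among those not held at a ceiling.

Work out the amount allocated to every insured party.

Combined profit-interest units = 44.
Proportional shares (ignoring caps): Petrov 165,409.09; Andrade 314,277.27; Lindqvist 148,868.18; Nwosu 99,245.45.
Capped: Petrov ($115,800), Andrade ($191,700); residual $420,300 reallocated over remaining profit-interest units 15.
Redistributed shares: Lindqvist 252,180.00 → $252,200; Nwosu 168,120.00 → $168,100.

Petrov: $115,800 · Andrade: $191,700 · Lindqvist: $252,200 · Nwosu: $168,100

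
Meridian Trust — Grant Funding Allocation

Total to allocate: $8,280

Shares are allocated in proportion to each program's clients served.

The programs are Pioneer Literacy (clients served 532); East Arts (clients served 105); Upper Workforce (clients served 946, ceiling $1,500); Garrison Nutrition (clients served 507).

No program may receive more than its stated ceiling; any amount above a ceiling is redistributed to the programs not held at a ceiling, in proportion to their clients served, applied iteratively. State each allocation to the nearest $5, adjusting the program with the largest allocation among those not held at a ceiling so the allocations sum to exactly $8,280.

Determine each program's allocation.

Combined clients served = 2,090.
Pro-rata shares before constraints: Pioneer Literacy 2,107.64; East Arts 415.98; Upper Workforce 3,747.79; Garrison Nutrition 2,008.59.
Held at cap: Upper Workforce ($1,500); balance $6,780 reallocated over remaining clients served 1,144.
Shares after redistribution: Pioneer Literacy 3,152.94 → $3,155; East Arts 622.29 → $620; Garrison Nutrition 3,004.77 → $3,005.

Pioneer Literacy: $3,155 · East Arts: $620 · Upper Workforce: $1,500 · Garrison Nutrition: $3,005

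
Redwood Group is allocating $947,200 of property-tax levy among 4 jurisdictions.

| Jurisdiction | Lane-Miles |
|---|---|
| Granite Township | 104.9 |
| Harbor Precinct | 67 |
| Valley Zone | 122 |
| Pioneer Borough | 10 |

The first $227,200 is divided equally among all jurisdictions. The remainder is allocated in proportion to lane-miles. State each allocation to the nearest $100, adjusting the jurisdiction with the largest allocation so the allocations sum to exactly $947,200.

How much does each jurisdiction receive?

Granite Township: $305,300 | Harbor Precinct: $215,500 | Valley Zone: $345,900 | Pioneer Borough: $80,500

Equal tier: $227,200 ÷ 4 = $56,800 apiece.
Remainder $720,000 by lane-miles (total 303.9): Granite Township 248,529.12 → $248,500; Harbor Precinct 158,736.43 → $158,700; Valley Zone 289,042.45 → $289,000; Pioneer Borough 23,692.00 → $23,700.
Rounding difference +$100 on remainder applied to Valley Zone.
Totals: Granite Township $56,800 + $248,500 = $305,300; Harbor Precinct $56,800 + $158,700 = $215,500; Valley Zone $56,800 + $289,100 = $345,900; Pioneer Borough $56,800 + $23,700 = $80,500.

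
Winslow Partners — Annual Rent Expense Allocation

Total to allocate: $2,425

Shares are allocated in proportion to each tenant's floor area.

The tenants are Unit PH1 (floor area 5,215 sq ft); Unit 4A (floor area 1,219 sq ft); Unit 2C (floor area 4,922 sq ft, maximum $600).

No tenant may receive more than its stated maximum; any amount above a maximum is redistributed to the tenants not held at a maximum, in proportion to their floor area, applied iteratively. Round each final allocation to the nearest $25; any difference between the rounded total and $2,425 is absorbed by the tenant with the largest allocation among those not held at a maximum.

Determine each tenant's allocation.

Total floor area = 11,356.
Pro-rata shares before constraints: Unit PH1 1,113.63; Unit 4A 260.31; Unit 2C 1,051.06.
Held at cap: Unit 2C ($600); residual $1,825 reallocated over remaining floor area 6,434.
Redistributed shares: Unit PH1 1,479.23 → $1,475; Unit 4A 345.77 → $350.

Unit PH1: $1,475; Unit 4A: $350; Unit 2C: $600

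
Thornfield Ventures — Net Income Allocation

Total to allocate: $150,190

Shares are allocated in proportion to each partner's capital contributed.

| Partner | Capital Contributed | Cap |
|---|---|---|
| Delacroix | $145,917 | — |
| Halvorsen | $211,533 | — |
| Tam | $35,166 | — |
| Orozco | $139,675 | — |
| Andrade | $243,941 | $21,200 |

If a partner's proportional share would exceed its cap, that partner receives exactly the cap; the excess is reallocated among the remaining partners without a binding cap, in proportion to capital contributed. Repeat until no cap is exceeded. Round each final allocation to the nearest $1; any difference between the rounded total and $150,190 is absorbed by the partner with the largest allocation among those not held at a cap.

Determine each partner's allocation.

Total capital contributed = 776,232.
Unconstrained shares: Delacroix 28,232.89; Halvorsen 40,928.67; Tam 6,804.13; Orozco 27,025.15; Andrade 47,199.16.
Held at cap: Andrade ($21,200); balance $128,990 reallocated over remaining capital contributed 532,291.
Shares after redistribution: Delacroix 35,360.05 → $35,360; Halvorsen 51,260.76 → $51,261; Tam 8,521.77 → $8,522; Orozco 33,847.42 → $33,847.

Delacroix: $35,360; Halvorsen: $51,261; Tam: $8,522; Orozco: $33,847; Andrade: $21,200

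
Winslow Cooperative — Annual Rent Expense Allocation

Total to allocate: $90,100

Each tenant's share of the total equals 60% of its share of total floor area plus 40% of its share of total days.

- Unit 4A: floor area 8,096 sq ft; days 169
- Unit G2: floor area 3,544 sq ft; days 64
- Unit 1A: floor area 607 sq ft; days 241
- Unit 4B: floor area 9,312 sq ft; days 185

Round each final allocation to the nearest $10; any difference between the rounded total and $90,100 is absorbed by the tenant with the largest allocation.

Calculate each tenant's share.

Floor area total 21,559; days total 659.
Blended shares (60% floor area + 40% days): Unit 4A 0.3279; Unit G2 0.1375; Unit 1A 0.1632; Unit 4B 0.3714.
Pro-rata amounts: Unit 4A 29,543.45; Unit G2 12,386.80; Unit 1A 14,702.11; Unit 4B 33,467.64.
Rounded to nearest $10: Unit 4A $29,540; Unit G2 $12,390; Unit 1A $14,700; Unit 4B $33,470. Sum = $90,100.
Sum already equals the total — no adjustment.

Unit 4A: $29,540 | Unit G2: $12,390 | Unit 1A: $14,700 | Unit 4B: $33,470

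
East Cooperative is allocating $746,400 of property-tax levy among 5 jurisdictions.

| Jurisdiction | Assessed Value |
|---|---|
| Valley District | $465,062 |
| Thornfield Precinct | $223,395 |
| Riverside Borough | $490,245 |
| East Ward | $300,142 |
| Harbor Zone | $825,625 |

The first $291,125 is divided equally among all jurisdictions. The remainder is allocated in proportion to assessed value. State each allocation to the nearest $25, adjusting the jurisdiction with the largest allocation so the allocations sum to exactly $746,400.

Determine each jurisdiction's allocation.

$291,125 shared equally gives $58,225 per jurisdiction.
Remainder $455,275 by assessed value (total 2,304,469): Valley District 91,878.48 → $91,875; Thornfield Precinct 44,134.31 → $44,125; Riverside Borough 96,853.68 → $96,850; East Ward 59,296.59 → $59,300; Harbor Zone 163,111.95 → $163,100.
Rounding difference +$25 on remainder applied to Harbor Zone.
Totals: Valley District $58,225 + $91,875 = $150,100; Thornfield Precinct $58,225 + $44,125 = $102,350; Riverside Borough $58,225 + $96,850 = $155,075; East Ward $58,225 + $59,300 = $117,525; Harbor Zone $58,225 + $163,125 = $221,350.

Valley District: $150,100 · Thornfield Precinct: $102,350 · Riverside Borough: $155,075 · East Ward: $117,525 · Harbor Zone: $221,350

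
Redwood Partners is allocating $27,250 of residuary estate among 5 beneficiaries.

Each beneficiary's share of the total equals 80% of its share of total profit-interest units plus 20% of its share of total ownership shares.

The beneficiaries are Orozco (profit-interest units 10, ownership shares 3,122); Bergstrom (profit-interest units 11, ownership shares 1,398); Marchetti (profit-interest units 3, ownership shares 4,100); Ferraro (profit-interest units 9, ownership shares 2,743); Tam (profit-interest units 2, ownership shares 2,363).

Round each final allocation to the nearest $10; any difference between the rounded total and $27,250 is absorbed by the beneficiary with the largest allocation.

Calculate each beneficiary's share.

Orozco: $7,470 · Bergstrom: $7,410 · Marchetti: $3,500 · Ferraro: $6,690 · Tam: $2,180

Totals — profit-interest units 35, ownership shares 13,726.
Composite weights (80% profit-interest units + 20% ownership shares): Orozco 0.2741; Bergstrom 0.2718; Marchetti 0.1283; Ferraro 0.2457; Tam 0.0801.
Pro-rata amounts: Orozco 7,468.18; Bergstrom 7,406.51; Marchetti 3,496.50; Ferraro 6,694.84; Tam 2,183.96.
Rounded to nearest $10: Orozco $7,470; Bergstrom $7,410; Marchetti $3,500; Ferraro $6,690; Tam $2,180. Sum = $27,250.
Sum already equals the total — no adjustment.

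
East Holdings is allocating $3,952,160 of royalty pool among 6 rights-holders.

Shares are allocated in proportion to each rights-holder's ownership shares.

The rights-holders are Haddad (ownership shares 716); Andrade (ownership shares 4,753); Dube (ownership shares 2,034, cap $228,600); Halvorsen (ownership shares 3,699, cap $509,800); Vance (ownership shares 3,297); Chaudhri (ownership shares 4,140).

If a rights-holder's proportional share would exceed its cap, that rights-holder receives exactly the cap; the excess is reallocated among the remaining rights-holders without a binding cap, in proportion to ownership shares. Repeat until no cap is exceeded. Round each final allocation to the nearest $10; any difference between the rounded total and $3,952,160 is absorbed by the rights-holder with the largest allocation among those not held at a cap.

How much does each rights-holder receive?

Haddad: $178,290 · Andrade: $1,183,560 · Dube: $228,600 · Halvorsen: $509,800 · Vance: $821,000 · Chaudhri: $1,030,910

Sum of ownership shares: 18,639.
Pro-rata shares before constraints: Haddad 151,818.58; Andrade 1,007,812.46; Dube 431,283.52; Halvorsen 784,325.33; Vance 699,086.41; Chaudhri 877,833.70.
Cap binds for Dube ($228,600), Halvorsen ($509,800); balance $3,213,760 reallocated over remaining ownership shares 12,906.
Redistributed shares: Haddad 178,293.21 → $178,290; Andrade 1,183,558.13 → $1,183,560; Vance 820,995.41 → $821,000; Chaudhri 1,030,913.25 → $1,030,910.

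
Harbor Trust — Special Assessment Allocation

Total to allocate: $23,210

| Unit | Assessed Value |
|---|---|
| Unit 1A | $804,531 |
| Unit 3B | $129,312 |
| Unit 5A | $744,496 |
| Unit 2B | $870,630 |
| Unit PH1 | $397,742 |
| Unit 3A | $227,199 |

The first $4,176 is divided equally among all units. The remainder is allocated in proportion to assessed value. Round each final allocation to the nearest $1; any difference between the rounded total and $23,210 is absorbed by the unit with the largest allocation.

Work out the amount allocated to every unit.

Unit 1A: $5,521; Unit 3B: $1,471; Unit 5A: $5,161; Unit 2B: $5,917; Unit PH1: $3,081; Unit 3A: $2,059

First tranche $4,176 split equally: $696 each.
Remainder $19,034 by assessed value (total 3,173,910): Unit 1A 4,824.79 → $4,825; Unit 3B 775.49 → $775; Unit 5A 4,464.76 → $4,465; Unit 2B 5,221.19 → $5,221; Unit PH1 2,385.27 → $2,385; Unit 3A 1,362.52 → $1,363.
Totals: Unit 1A $696 + $4,825 = $5,521; Unit 3B $696 + $775 = $1,471; Unit 5A $696 + $4,465 = $5,161; Unit 2B $696 + $5,221 = $5,917; Unit PH1 $696 + $2,385 = $3,081; Unit 3A $696 + $1,363 = $2,059.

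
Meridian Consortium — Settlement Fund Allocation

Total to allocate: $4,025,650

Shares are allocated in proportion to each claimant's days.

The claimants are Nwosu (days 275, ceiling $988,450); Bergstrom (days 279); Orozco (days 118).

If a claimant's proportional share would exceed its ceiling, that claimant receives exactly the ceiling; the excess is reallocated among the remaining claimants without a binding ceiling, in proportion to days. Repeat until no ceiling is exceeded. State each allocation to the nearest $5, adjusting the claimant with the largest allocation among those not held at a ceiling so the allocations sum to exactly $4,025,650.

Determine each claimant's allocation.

Days total: 672.
Proportional shares (ignoring caps): Nwosu 1,647,401.41; Bergstrom 1,671,363.62; Orozco 706,884.97.
Cap binds for Nwosu ($988,450); balance $3,037,200 reallocated over remaining days 397.
Redistributed shares: Bergstrom 2,134,455.42 → $2,134,455; Orozco 902,744.58 → $902,745.

Nwosu: $988,450 · Bergstrom: $2,134,455 · Orozco: $902,745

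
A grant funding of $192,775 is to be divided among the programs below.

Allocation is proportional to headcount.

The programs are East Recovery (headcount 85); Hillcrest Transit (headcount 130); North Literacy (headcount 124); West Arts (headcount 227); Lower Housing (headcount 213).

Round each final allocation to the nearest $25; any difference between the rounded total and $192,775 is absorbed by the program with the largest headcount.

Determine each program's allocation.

Combined headcount = 85 + 130 + 124 + 227 + 213 = 779.
Raw shares: East Recovery 21,034.50; Hillcrest Transit 32,170.41; North Literacy 30,685.62; West Arts 56,174.49; Lower Housing 52,709.98.
After rounding ($25): East Recovery $21,025; Hillcrest Transit $32,175; North Literacy $30,675; West Arts $56,175; Lower Housing $52,700. Sum = $192,750.
Difference $192,775 − $192,750 = +$25 applied to largest headcount (West Arts): West Arts becomes $56,200.

East Recovery: $21,025 | Hillcrest Transit: $32,175 | North Literacy: $30,675 | West Arts: $56,200 | Lower Housing: $52,700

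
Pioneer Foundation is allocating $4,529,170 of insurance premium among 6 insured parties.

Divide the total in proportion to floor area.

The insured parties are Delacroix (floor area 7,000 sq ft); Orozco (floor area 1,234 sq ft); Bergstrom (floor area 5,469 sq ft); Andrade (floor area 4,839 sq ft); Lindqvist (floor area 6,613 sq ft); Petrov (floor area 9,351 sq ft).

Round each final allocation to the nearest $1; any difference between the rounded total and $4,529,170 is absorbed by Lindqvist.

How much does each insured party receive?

Sum of floor area: 34,506.
Proportional shares: Delacroix 7,000/34,506 × $4,529,170 = 918,802.24; Orozco 1,234/34,506 × $4,529,170 = 161,971.71; Bergstrom 5,469/34,506 × $4,529,170 = 717,847.06; Andrade 4,839/34,506 × $4,529,170 = 635,154.86; Lindqvist 6,613/34,506 × $4,529,170 = 868,005.60; Petrov 9,351/34,506 × $4,529,170 = 1,227,388.53.
Rounded to nearest $1: Delacroix $918,802; Orozco $161,972; Bergstrom $717,847; Andrade $635,155; Lindqvist $868,006; Petrov $1,227,389. Sum = $4,529,171.
Difference $4,529,170 − $4,529,171 = −$1 applied to Lindqvist: Lindqvist becomes $868,005.

Delacroix: $918,802 | Orozco: $161,972 | Bergstrom: $717,847 | Andrade: $635,155 | Lindqvist: $868,005 | Petrov: $1,227,389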